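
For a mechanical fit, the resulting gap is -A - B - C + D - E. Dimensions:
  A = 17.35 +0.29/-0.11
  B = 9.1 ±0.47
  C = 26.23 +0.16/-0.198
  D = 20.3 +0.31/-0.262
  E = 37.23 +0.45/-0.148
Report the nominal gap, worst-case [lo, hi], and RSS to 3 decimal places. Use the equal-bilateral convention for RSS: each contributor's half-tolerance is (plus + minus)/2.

nominal=-69.610 wc=[-71.242,-68.374] rss=0.681

Stack each dimension's contribution:
  -A: nom -17.350 → Σnom=-17.350; wc +0.110/-0.290 → slack +0.110/-0.290; half-tol=0.200, Σhalf²=0.040000
  -B: nom -9.100 → Σnom=-26.450; wc +0.470/-0.470 → slack +0.580/-0.760; half-tol=0.470, Σhalf²=0.260900
  -C: nom -26.230 → Σnom=-52.680; wc +0.198/-0.160 → slack +0.778/-0.920; half-tol=0.179, Σhalf²=0.292941
  +D: nom +20.300 → Σnom=-32.380; wc +0.310/-0.262 → slack +1.088/-1.182; half-tol=0.286, Σhalf²=0.374737
  -E: nom -37.230 → Σnom=-69.610; wc +0.148/-0.450 → slack +1.236/-1.632; half-tol=0.299, Σhalf²=0.464138
Nominal = -69.610. Worst-case = [-69.610 - 1.632, -69.610 + 1.236] = [-71.242, -68.374]. RSS = √0.464138 = 0.681.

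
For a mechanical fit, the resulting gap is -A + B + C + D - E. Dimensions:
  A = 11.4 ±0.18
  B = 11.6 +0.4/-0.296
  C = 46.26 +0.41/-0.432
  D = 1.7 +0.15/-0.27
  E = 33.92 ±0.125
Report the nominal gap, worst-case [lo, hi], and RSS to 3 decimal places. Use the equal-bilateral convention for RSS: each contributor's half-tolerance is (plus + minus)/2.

nominal=14.240 wc=[12.937,15.505] rss=0.625

Stack each dimension's contribution:
  -A: nom -11.400 → Σnom=-11.400; wc +0.180/-0.180 → slack +0.180/-0.180; half-tol=0.180, Σhalf²=0.032400
  +B: nom +11.600 → Σnom=0.200; wc +0.400/-0.296 → slack +0.580/-0.476; half-tol=0.348, Σhalf²=0.153504
  +C: nom +46.260 → Σnom=46.460; wc +0.410/-0.432 → slack +0.990/-0.908; half-tol=0.421, Σhalf²=0.330745
  +D: nom +1.700 → Σnom=48.160; wc +0.150/-0.270 → slack +1.140/-1.178; half-tol=0.210, Σhalf²=0.374845
  -E: nom -33.920 → Σnom=14.240; wc +0.125/-0.125 → slack +1.265/-1.303; half-tol=0.125, Σhalf²=0.390470
Nominal = 14.240. Worst-case = [14.240 - 1.303, 14.240 + 1.265] = [12.937, 15.505]. RSS = √0.390470 = 0.625.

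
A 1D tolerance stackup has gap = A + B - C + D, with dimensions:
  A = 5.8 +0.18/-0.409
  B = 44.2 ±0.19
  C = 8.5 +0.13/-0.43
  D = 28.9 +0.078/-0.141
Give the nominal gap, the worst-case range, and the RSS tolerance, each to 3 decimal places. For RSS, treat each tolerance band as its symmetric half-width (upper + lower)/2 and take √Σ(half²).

Stack each dimension's contribution:
  +A: nom +5.800 → Σnom=5.800; wc +0.180/-0.409 → slack +0.180/-0.409; half-tol=0.294, Σhalf²=0.086730
  +B: nom +44.200 → Σnom=50.000; wc +0.190/-0.190 → slack +0.370/-0.599; half-tol=0.190, Σhalf²=0.122830
  -C: nom -8.500 → Σnom=41.500; wc +0.430/-0.130 → slack +0.800/-0.729; half-tol=0.280, Σhalf²=0.201230
  +D: nom +28.900 → Σnom=70.400; wc +0.078/-0.141 → slack +0.878/-0.870; half-tol=0.109, Σhalf²=0.213221
Nominal = 70.400. Worst-case = [70.400 - 0.870, 70.400 + 0.878] = [69.530, 71.278]. RSS = √0.213221 = 0.462.

nominal=70.400 wc=[69.530,71.278] rss=0.462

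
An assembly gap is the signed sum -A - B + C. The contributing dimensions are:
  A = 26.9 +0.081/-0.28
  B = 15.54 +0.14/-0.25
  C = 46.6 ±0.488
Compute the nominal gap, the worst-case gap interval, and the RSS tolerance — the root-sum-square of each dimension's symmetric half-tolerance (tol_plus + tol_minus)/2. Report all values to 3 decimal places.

Stack each dimension's contribution:
  -A: nom -26.900 → Σnom=-26.900; wc +0.280/-0.081 → slack +0.280/-0.081; half-tol=0.181, Σhalf²=0.032580
  -B: nom -15.540 → Σnom=-42.440; wc +0.250/-0.140 → slack +0.530/-0.221; half-tol=0.195, Σhalf²=0.070605
  +C: nom +46.600 → Σnom=4.160; wc +0.488/-0.488 → slack +1.018/-0.709; half-tol=0.488, Σhalf²=0.308749
Nominal = 4.160. Worst-case = [4.160 - 0.709, 4.160 + 1.018] = [3.451, 5.178]. RSS = √0.308749 = 0.556.

nominal=4.160 wc=[3.451,5.178] rss=0.556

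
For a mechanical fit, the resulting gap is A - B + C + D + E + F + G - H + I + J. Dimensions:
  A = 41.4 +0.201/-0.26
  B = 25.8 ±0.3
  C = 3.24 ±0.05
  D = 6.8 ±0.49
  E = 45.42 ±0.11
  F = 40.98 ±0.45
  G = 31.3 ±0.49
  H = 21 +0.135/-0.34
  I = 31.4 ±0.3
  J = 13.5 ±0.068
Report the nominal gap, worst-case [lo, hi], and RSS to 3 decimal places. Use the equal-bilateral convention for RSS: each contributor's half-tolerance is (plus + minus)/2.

nominal=167.240 wc=[164.587,170.039] rss=0.996

Stack each dimension's contribution:
  +A: nom +41.400 → Σnom=41.400; wc +0.201/-0.260 → slack +0.201/-0.260; half-tol=0.231, Σhalf²=0.053130
  -B: nom -25.800 → Σnom=15.600; wc +0.300/-0.300 → slack +0.501/-0.560; half-tol=0.300, Σhalf²=0.143130
  +C: nom +3.240 → Σnom=18.840; wc +0.050/-0.050 → slack +0.551/-0.610; half-tol=0.050, Σhalf²=0.145630
  +D: nom +6.800 → Σnom=25.640; wc +0.490/-0.490 → slack +1.041/-1.100; half-tol=0.490, Σhalf²=0.385730
  +E: nom +45.420 → Σnom=71.060; wc +0.110/-0.110 → slack +1.151/-1.210; half-tol=0.110, Σhalf²=0.397830
  +F: nom +40.980 → Σnom=112.040; wc +0.450/-0.450 → slack +1.601/-1.660; half-tol=0.450, Σhalf²=0.600330
  +G: nom +31.300 → Σnom=143.340; wc +0.490/-0.490 → slack +2.091/-2.150; half-tol=0.490, Σhalf²=0.840430
  -H: nom -21.000 → Σnom=122.340; wc +0.340/-0.135 → slack +2.431/-2.285; half-tol=0.238, Σhalf²=0.896837
  +I: nom +31.400 → Σnom=153.740; wc +0.300/-0.300 → slack +2.731/-2.585; half-tol=0.300, Σhalf²=0.986837
  +J: nom +13.500 → Σnom=167.240; wc +0.068/-0.068 → slack +2.799/-2.653; half-tol=0.068, Σhalf²=0.991460
Nominal = 167.240. Worst-case = [167.240 - 2.653, 167.240 + 2.799] = [164.587, 170.039]. RSS = √0.991460 = 0.996.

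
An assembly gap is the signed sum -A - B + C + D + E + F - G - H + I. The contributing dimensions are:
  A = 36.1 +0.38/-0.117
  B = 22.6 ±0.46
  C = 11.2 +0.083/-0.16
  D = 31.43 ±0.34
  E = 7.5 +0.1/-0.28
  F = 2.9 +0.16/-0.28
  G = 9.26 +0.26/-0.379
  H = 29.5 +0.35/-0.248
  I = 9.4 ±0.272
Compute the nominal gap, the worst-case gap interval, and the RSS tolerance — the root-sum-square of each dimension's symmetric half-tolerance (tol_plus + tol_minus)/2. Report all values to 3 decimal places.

nominal=-35.030 wc=[-37.812,-32.871] rss=0.868

Stack each dimension's contribution:
  -A: nom -36.100 → Σnom=-36.100; wc +0.117/-0.380 → slack +0.117/-0.380; half-tol=0.248, Σhalf²=0.061752
  -B: nom -22.600 → Σnom=-58.700; wc +0.460/-0.460 → slack +0.577/-0.840; half-tol=0.460, Σhalf²=0.273352
  +C: nom +11.200 → Σnom=-47.500; wc +0.083/-0.160 → slack +0.660/-1.000; half-tol=0.121, Σhalf²=0.288114
  +D: nom +31.430 → Σnom=-16.070; wc +0.340/-0.340 → slack +1.000/-1.340; half-tol=0.340, Σhalf²=0.403715
  +E: nom +7.500 → Σnom=-8.570; wc +0.100/-0.280 → slack +1.100/-1.620; half-tol=0.190, Σhalf²=0.439815
  +F: nom +2.900 → Σnom=-5.670; wc +0.160/-0.280 → slack +1.260/-1.900; half-tol=0.220, Σhalf²=0.488215
  -G: nom -9.260 → Σnom=-14.930; wc +0.379/-0.260 → slack +1.639/-2.160; half-tol=0.320, Σhalf²=0.590295
  -H: nom -29.500 → Σnom=-44.430; wc +0.248/-0.350 → slack +1.887/-2.510; half-tol=0.299, Σhalf²=0.679696
  +I: nom +9.400 → Σnom=-35.030; wc +0.272/-0.272 → slack +2.159/-2.782; half-tol=0.272, Σhalf²=0.753680
Nominal = -35.030. Worst-case = [-35.030 - 2.782, -35.030 + 2.159] = [-37.812, -32.871]. RSS = √0.753680 = 0.868.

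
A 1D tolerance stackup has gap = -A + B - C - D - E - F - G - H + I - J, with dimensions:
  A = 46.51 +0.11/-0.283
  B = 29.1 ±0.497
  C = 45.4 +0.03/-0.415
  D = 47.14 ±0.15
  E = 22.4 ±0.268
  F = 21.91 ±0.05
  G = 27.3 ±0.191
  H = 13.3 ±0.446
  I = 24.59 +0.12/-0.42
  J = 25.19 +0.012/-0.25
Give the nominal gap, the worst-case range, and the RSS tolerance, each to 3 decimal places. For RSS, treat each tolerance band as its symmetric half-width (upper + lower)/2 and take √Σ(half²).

nominal=-195.460 wc=[-197.634,-192.790] rss=0.870

Stack each dimension's contribution:
  -A: nom -46.510 → Σnom=-46.510; wc +0.283/-0.110 → slack +0.283/-0.110; half-tol=0.196, Σhalf²=0.038612
  +B: nom +29.100 → Σnom=-17.410; wc +0.497/-0.497 → slack +0.780/-0.607; half-tol=0.497, Σhalf²=0.285621
  -C: nom -45.400 → Σnom=-62.810; wc +0.415/-0.030 → slack +1.195/-0.637; half-tol=0.222, Σhalf²=0.335127
  -D: nom -47.140 → Σnom=-109.950; wc +0.150/-0.150 → slack +1.345/-0.787; half-tol=0.150, Σhalf²=0.357627
  -E: nom -22.400 → Σnom=-132.350; wc +0.268/-0.268 → slack +1.613/-1.055; half-tol=0.268, Σhalf²=0.429451
  -F: nom -21.910 → Σnom=-154.260; wc +0.050/-0.050 → slack +1.663/-1.105; half-tol=0.050, Σhalf²=0.431951
  -G: nom -27.300 → Σnom=-181.560; wc +0.191/-0.191 → slack +1.854/-1.296; half-tol=0.191, Σhalf²=0.468432
  -H: nom -13.300 → Σnom=-194.860; wc +0.446/-0.446 → slack +2.300/-1.742; half-tol=0.446, Σhalf²=0.667349
  +I: nom +24.590 → Σnom=-170.270; wc +0.120/-0.420 → slack +2.420/-2.162; half-tol=0.270, Σhalf²=0.740248
  -J: nom -25.190 → Σnom=-195.460; wc +0.250/-0.012 → slack +2.670/-2.174; half-tol=0.131, Σhalf²=0.757409
Nominal = -195.460. Worst-case = [-195.460 - 2.174, -195.460 + 2.670] = [-197.634, -192.790]. RSS = √0.757409 = 0.870.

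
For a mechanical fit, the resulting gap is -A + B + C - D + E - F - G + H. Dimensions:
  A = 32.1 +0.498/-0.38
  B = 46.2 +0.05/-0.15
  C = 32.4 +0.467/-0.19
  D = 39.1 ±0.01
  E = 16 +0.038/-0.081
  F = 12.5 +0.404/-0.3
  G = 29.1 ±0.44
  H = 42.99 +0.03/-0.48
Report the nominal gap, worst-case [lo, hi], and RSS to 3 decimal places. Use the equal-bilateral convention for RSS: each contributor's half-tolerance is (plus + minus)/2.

Stack each dimension's contribution:
  -A: nom -32.100 → Σnom=-32.100; wc +0.380/-0.498 → slack +0.380/-0.498; half-tol=0.439, Σhalf²=0.192721
  +B: nom +46.200 → Σnom=14.100; wc +0.050/-0.150 → slack +0.430/-0.648; half-tol=0.100, Σhalf²=0.202721
  +C: nom +32.400 → Σnom=46.500; wc +0.467/-0.190 → slack +0.897/-0.838; half-tol=0.329, Σhalf²=0.310633
  -D: nom -39.100 → Σnom=7.400; wc +0.010/-0.010 → slack +0.907/-0.848; half-tol=0.010, Σhalf²=0.310733
  +E: nom +16.000 → Σnom=23.400; wc +0.038/-0.081 → slack +0.945/-0.929; half-tol=0.059, Σhalf²=0.314274
  -F: nom -12.500 → Σnom=10.900; wc +0.300/-0.404 → slack +1.245/-1.333; half-tol=0.352, Σhalf²=0.438177
  -G: nom -29.100 → Σnom=-18.200; wc +0.440/-0.440 → slack +1.685/-1.773; half-tol=0.440, Σhalf²=0.631777
  +H: nom +42.990 → Σnom=24.790; wc +0.030/-0.480 → slack +1.715/-2.253; half-tol=0.255, Σhalf²=0.696802
Nominal = 24.790. Worst-case = [24.790 - 2.253, 24.790 + 1.715] = [22.537, 26.505]. RSS = √0.696802 = 0.835.

nominal=24.790 wc=[22.537,26.505] rss=0.835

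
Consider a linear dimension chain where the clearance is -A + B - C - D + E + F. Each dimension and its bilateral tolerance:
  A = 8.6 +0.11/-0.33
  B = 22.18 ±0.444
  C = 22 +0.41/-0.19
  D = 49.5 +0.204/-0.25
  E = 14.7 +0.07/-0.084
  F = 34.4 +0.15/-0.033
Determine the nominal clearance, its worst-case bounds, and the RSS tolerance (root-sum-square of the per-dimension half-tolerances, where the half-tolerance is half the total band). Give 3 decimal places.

nominal=-8.820 wc=[-10.105,-7.386] rss=0.634

Stack each dimension's contribution:
  -A: nom -8.600 → Σnom=-8.600; wc +0.330/-0.110 → slack +0.330/-0.110; half-tol=0.220, Σhalf²=0.048400
  +B: nom +22.180 → Σnom=13.580; wc +0.444/-0.444 → slack +0.774/-0.554; half-tol=0.444, Σhalf²=0.245536
  -C: nom -22.000 → Σnom=-8.420; wc +0.190/-0.410 → slack +0.964/-0.964; half-tol=0.300, Σhalf²=0.335536
  -D: nom -49.500 → Σnom=-57.920; wc +0.250/-0.204 → slack +1.214/-1.168; half-tol=0.227, Σhalf²=0.387065
  +E: nom +14.700 → Σnom=-43.220; wc +0.070/-0.084 → slack +1.284/-1.252; half-tol=0.077, Σhalf²=0.392994
  +F: nom +34.400 → Σnom=-8.820; wc +0.150/-0.033 → slack +1.434/-1.285; half-tol=0.091, Σhalf²=0.401366
Nominal = -8.820. Worst-case = [-8.820 - 1.285, -8.820 + 1.434] = [-10.105, -7.386]. RSS = √0.401366 = 0.634.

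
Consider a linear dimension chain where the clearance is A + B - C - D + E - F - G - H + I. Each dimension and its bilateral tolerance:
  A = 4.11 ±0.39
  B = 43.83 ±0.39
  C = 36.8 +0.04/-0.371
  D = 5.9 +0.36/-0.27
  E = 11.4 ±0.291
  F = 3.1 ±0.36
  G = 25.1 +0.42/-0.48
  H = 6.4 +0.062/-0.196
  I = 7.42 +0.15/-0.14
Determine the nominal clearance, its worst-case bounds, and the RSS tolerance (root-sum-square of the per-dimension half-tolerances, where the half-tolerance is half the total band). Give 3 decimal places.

nominal=-10.540 wc=[-12.993,-7.642] rss=0.949

Stack each dimension's contribution:
  +A: nom +4.110 → Σnom=4.110; wc +0.390/-0.390 → slack +0.390/-0.390; half-tol=0.390, Σhalf²=0.152100
  +B: nom +43.830 → Σnom=47.940; wc +0.390/-0.390 → slack +0.780/-0.780; half-tol=0.390, Σhalf²=0.304200
  -C: nom -36.800 → Σnom=11.140; wc +0.371/-0.040 → slack +1.151/-0.820; half-tol=0.205, Σhalf²=0.346430
  -D: nom -5.900 → Σnom=5.240; wc +0.270/-0.360 → slack +1.421/-1.180; half-tol=0.315, Σhalf²=0.445655
  +E: nom +11.400 → Σnom=16.640; wc +0.291/-0.291 → slack +1.712/-1.471; half-tol=0.291, Σhalf²=0.530336
  -F: nom -3.100 → Σnom=13.540; wc +0.360/-0.360 → slack +2.072/-1.831; half-tol=0.360, Σhalf²=0.659936
  -G: nom -25.100 → Σnom=-11.560; wc +0.480/-0.420 → slack +2.552/-2.251; half-tol=0.450, Σhalf²=0.862436
  -H: nom -6.400 → Σnom=-17.960; wc +0.196/-0.062 → slack +2.748/-2.313; half-tol=0.129, Σhalf²=0.879077
  +I: nom +7.420 → Σnom=-10.540; wc +0.150/-0.140 → slack +2.898/-2.453; half-tol=0.145, Σhalf²=0.900102
Nominal = -10.540. Worst-case = [-10.540 - 2.453, -10.540 + 2.898] = [-12.993, -7.642]. RSS = √0.900102 = 0.949.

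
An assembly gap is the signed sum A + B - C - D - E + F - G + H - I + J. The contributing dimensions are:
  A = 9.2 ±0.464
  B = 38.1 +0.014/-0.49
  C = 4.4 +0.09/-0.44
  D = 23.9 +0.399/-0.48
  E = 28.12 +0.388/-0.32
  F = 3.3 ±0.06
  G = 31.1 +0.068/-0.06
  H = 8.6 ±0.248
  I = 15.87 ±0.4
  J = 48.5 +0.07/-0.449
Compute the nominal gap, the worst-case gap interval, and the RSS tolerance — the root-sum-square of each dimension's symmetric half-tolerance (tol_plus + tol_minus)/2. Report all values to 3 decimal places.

nominal=4.310 wc=[1.254,6.866] rss=0.982

Stack each dimension's contribution:
  +A: nom +9.200 → Σnom=9.200; wc +0.464/-0.464 → slack +0.464/-0.464; half-tol=0.464, Σhalf²=0.215296
  +B: nom +38.100 → Σnom=47.300; wc +0.014/-0.490 → slack +0.478/-0.954; half-tol=0.252, Σhalf²=0.278800
  -C: nom -4.400 → Σnom=42.900; wc +0.440/-0.090 → slack +0.918/-1.044; half-tol=0.265, Σhalf²=0.349025
  -D: nom -23.900 → Σnom=19.000; wc +0.480/-0.399 → slack +1.398/-1.443; half-tol=0.440, Σhalf²=0.542185
  -E: nom -28.120 → Σnom=-9.120; wc +0.320/-0.388 → slack +1.718/-1.831; half-tol=0.354, Σhalf²=0.667501
  +F: nom +3.300 → Σnom=-5.820; wc +0.060/-0.060 → slack +1.778/-1.891; half-tol=0.060, Σhalf²=0.671101
  -G: nom -31.100 → Σnom=-36.920; wc +0.060/-0.068 → slack +1.838/-1.959; half-tol=0.064, Σhalf²=0.675197
  +H: nom +8.600 → Σnom=-28.320; wc +0.248/-0.248 → slack +2.086/-2.207; half-tol=0.248, Σhalf²=0.736701
  -I: nom -15.870 → Σnom=-44.190; wc +0.400/-0.400 → slack +2.486/-2.607; half-tol=0.400, Σhalf²=0.896701
  +J: nom +48.500 → Σnom=4.310; wc +0.070/-0.449 → slack +2.556/-3.056; half-tol=0.260, Σhalf²=0.964042
Nominal = 4.310. Worst-case = [4.310 - 3.056, 4.310 + 2.556] = [1.254, 6.866]. RSS = √0.964042 = 0.982.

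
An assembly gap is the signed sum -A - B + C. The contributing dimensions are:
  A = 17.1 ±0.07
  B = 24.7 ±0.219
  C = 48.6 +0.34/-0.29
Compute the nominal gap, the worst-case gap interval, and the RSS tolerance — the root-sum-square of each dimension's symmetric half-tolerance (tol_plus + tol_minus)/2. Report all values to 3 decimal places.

nominal=6.800 wc=[6.221,7.429] rss=0.390

Stack each dimension's contribution:
  -A: nom -17.100 → Σnom=-17.100; wc +0.070/-0.070 → slack +0.070/-0.070; half-tol=0.070, Σhalf²=0.004900
  -B: nom -24.700 → Σnom=-41.800; wc +0.219/-0.219 → slack +0.289/-0.289; half-tol=0.219, Σhalf²=0.052861
  +C: nom +48.600 → Σnom=6.800; wc +0.340/-0.290 → slack +0.629/-0.579; half-tol=0.315, Σhalf²=0.152086
Nominal = 6.800. Worst-case = [6.800 - 0.579, 6.800 + 0.629] = [6.221, 7.429]. RSS = √0.152086 = 0.390.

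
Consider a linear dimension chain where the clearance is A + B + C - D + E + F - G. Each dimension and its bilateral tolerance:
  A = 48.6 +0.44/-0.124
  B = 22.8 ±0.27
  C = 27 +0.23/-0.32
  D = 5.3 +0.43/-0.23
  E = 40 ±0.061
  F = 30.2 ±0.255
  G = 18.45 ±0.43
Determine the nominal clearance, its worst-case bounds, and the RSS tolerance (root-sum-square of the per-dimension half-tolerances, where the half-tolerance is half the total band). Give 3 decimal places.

Stack each dimension's contribution:
  +A: nom +48.600 → Σnom=48.600; wc +0.440/-0.124 → slack +0.440/-0.124; half-tol=0.282, Σhalf²=0.079524
  +B: nom +22.800 → Σnom=71.400; wc +0.270/-0.270 → slack +0.710/-0.394; half-tol=0.270, Σhalf²=0.152424
  +C: nom +27.000 → Σnom=98.400; wc +0.230/-0.320 → slack +0.940/-0.714; half-tol=0.275, Σhalf²=0.228049
  -D: nom -5.300 → Σnom=93.100; wc +0.230/-0.430 → slack +1.170/-1.144; half-tol=0.330, Σhalf²=0.336949
  +E: nom +40.000 → Σnom=133.100; wc +0.061/-0.061 → slack +1.231/-1.205; half-tol=0.061, Σhalf²=0.340670
  +F: nom +30.200 → Σnom=163.300; wc +0.255/-0.255 → slack +1.486/-1.460; half-tol=0.255, Σhalf²=0.405695
  -G: nom -18.450 → Σnom=144.850; wc +0.430/-0.430 → slack +1.916/-1.890; half-tol=0.430, Σhalf²=0.590595
Nominal = 144.850. Worst-case = [144.850 - 1.890, 144.850 + 1.916] = [142.960, 146.766]. RSS = √0.590595 = 0.769.

nominal=144.850 wc=[142.960,146.766] rss=0.769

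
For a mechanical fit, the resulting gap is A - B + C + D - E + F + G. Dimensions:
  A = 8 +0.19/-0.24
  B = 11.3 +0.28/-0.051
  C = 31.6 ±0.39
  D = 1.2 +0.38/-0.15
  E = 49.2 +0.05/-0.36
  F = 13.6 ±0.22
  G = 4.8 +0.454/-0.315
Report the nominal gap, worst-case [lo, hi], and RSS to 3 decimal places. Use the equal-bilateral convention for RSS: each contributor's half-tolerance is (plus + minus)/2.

Stack each dimension's contribution:
  +A: nom +8.000 → Σnom=8.000; wc +0.190/-0.240 → slack +0.190/-0.240; half-tol=0.215, Σhalf²=0.046225
  -B: nom -11.300 → Σnom=-3.300; wc +0.051/-0.280 → slack +0.241/-0.520; half-tol=0.166, Σhalf²=0.073615
  +C: nom +31.600 → Σnom=28.300; wc +0.390/-0.390 → slack +0.631/-0.910; half-tol=0.390, Σhalf²=0.225715
  +D: nom +1.200 → Σnom=29.500; wc +0.380/-0.150 → slack +1.011/-1.060; half-tol=0.265, Σhalf²=0.295940
  -E: nom -49.200 → Σnom=-19.700; wc +0.360/-0.050 → slack +1.371/-1.110; half-tol=0.205, Σhalf²=0.337965
  +F: nom +13.600 → Σnom=-6.100; wc +0.220/-0.220 → slack +1.591/-1.330; half-tol=0.220, Σhalf²=0.386365
  +G: nom +4.800 → Σnom=-1.300; wc +0.454/-0.315 → slack +2.045/-1.645; half-tol=0.385, Σhalf²=0.534205
Nominal = -1.300. Worst-case = [-1.300 - 1.645, -1.300 + 2.045] = [-2.945, 0.745]. RSS = √0.534205 = 0.731.

nominal=-1.300 wc=[-2.945,0.745] rss=0.731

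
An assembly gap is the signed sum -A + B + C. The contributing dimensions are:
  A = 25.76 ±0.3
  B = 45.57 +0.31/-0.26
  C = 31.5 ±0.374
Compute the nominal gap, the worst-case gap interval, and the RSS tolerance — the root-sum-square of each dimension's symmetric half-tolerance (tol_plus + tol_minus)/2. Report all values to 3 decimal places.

Stack each dimension's contribution:
  -A: nom -25.760 → Σnom=-25.760; wc +0.300/-0.300 → slack +0.300/-0.300; half-tol=0.300, Σhalf²=0.090000
  +B: nom +45.570 → Σnom=19.810; wc +0.310/-0.260 → slack +0.610/-0.560; half-tol=0.285, Σhalf²=0.171225
  +C: nom +31.500 → Σnom=51.310; wc +0.374/-0.374 → slack +0.984/-0.934; half-tol=0.374, Σhalf²=0.311101
Nominal = 51.310. Worst-case = [51.310 - 0.934, 51.310 + 0.984] = [50.376, 52.294]. RSS = √0.311101 = 0.558.

nominal=51.310 wc=[50.376,52.294] rss=0.558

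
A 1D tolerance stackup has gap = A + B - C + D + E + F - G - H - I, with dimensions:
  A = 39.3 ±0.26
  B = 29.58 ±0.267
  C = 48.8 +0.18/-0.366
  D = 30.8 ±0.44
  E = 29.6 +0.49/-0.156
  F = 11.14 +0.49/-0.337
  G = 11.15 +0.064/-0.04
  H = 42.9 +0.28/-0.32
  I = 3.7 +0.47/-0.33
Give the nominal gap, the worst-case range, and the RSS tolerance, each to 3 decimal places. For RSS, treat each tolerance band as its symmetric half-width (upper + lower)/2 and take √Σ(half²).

nominal=33.870 wc=[31.416,36.873] rss=0.967

Stack each dimension's contribution:
  +A: nom +39.300 → Σnom=39.300; wc +0.260/-0.260 → slack +0.260/-0.260; half-tol=0.260, Σhalf²=0.067600
  +B: nom +29.580 → Σnom=68.880; wc +0.267/-0.267 → slack +0.527/-0.527; half-tol=0.267, Σhalf²=0.138889
  -C: nom -48.800 → Σnom=20.080; wc +0.366/-0.180 → slack +0.893/-0.707; half-tol=0.273, Σhalf²=0.213418
  +D: nom +30.800 → Σnom=50.880; wc +0.440/-0.440 → slack +1.333/-1.147; half-tol=0.440, Σhalf²=0.407018
  +E: nom +29.600 → Σnom=80.480; wc +0.490/-0.156 → slack +1.823/-1.303; half-tol=0.323, Σhalf²=0.511347
  +F: nom +11.140 → Σnom=91.620; wc +0.490/-0.337 → slack +2.313/-1.640; half-tol=0.413, Σhalf²=0.682329
  -G: nom -11.150 → Σnom=80.470; wc +0.040/-0.064 → slack +2.353/-1.704; half-tol=0.052, Σhalf²=0.685033
  -H: nom -42.900 → Σnom=37.570; wc +0.320/-0.280 → slack +2.673/-1.984; half-tol=0.300, Σhalf²=0.775033
  -I: nom -3.700 → Σnom=33.870; wc +0.330/-0.470 → slack +3.003/-2.454; half-tol=0.400, Σhalf²=0.935033
Nominal = 33.870. Worst-case = [33.870 - 2.454, 33.870 + 3.003] = [31.416, 36.873]. RSS = √0.935033 = 0.967.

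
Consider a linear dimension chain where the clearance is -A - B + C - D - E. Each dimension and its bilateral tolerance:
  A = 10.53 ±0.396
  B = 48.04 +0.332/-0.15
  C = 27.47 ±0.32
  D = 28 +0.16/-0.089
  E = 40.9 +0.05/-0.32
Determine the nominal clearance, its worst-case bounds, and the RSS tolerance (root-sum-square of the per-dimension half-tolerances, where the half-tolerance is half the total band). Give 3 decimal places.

nominal=-100.000 wc=[-101.258,-98.725] rss=0.606

Stack each dimension's contribution:
  -A: nom -10.530 → Σnom=-10.530; wc +0.396/-0.396 → slack +0.396/-0.396; half-tol=0.396, Σhalf²=0.156816
  -B: nom -48.040 → Σnom=-58.570; wc +0.150/-0.332 → slack +0.546/-0.728; half-tol=0.241, Σhalf²=0.214897
  +C: nom +27.470 → Σnom=-31.100; wc +0.320/-0.320 → slack +0.866/-1.048; half-tol=0.320, Σhalf²=0.317297
  -D: nom -28.000 → Σnom=-59.100; wc +0.089/-0.160 → slack +0.955/-1.208; half-tol=0.124, Σhalf²=0.332797
  -E: nom -40.900 → Σnom=-100.000; wc +0.320/-0.050 → slack +1.275/-1.258; half-tol=0.185, Σhalf²=0.367022
Nominal = -100.000. Worst-case = [-100.000 - 1.258, -100.000 + 1.275] = [-101.258, -98.725]. RSS = √0.367022 = 0.606.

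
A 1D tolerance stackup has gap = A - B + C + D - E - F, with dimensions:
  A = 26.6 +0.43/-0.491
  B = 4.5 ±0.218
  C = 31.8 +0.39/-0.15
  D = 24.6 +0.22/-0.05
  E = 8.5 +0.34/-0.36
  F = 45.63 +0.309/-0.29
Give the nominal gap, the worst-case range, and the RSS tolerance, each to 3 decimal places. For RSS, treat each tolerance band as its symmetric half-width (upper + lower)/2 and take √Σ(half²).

nominal=24.370 wc=[22.812,26.278] rss=0.750

Stack each dimension's contribution:
  +A: nom +26.600 → Σnom=26.600; wc +0.430/-0.491 → slack +0.430/-0.491; half-tol=0.461, Σhalf²=0.212060
  -B: nom -4.500 → Σnom=22.100; wc +0.218/-0.218 → slack +0.648/-0.709; half-tol=0.218, Σhalf²=0.259584
  +C: nom +31.800 → Σnom=53.900; wc +0.390/-0.150 → slack +1.038/-0.859; half-tol=0.270, Σhalf²=0.332484
  +D: nom +24.600 → Σnom=78.500; wc +0.220/-0.050 → slack +1.258/-0.909; half-tol=0.135, Σhalf²=0.350709
  -E: nom -8.500 → Σnom=70.000; wc +0.360/-0.340 → slack +1.618/-1.249; half-tol=0.350, Σhalf²=0.473209
  -F: nom -45.630 → Σnom=24.370; wc +0.290/-0.309 → slack +1.908/-1.558; half-tol=0.299, Σhalf²=0.562910
Nominal = 24.370. Worst-case = [24.370 - 1.558, 24.370 + 1.908] = [22.812, 26.278]. RSS = √0.562910 = 0.750.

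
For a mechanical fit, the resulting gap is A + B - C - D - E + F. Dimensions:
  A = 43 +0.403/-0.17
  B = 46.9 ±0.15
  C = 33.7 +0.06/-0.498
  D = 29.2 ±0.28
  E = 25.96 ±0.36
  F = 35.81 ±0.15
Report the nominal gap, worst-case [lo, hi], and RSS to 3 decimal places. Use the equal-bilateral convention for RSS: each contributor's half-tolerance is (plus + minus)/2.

nominal=36.850 wc=[35.680,38.691] rss=0.643

Stack each dimension's contribution:
  +A: nom +43.000 → Σnom=43.000; wc +0.403/-0.170 → slack +0.403/-0.170; half-tol=0.287, Σhalf²=0.082082
  +B: nom +46.900 → Σnom=89.900; wc +0.150/-0.150 → slack +0.553/-0.320; half-tol=0.150, Σhalf²=0.104582
  -C: nom -33.700 → Σnom=56.200; wc +0.498/-0.060 → slack +1.051/-0.380; half-tol=0.279, Σhalf²=0.182423
  -D: nom -29.200 → Σnom=27.000; wc +0.280/-0.280 → slack +1.331/-0.660; half-tol=0.280, Σhalf²=0.260823
  -E: nom -25.960 → Σnom=1.040; wc +0.360/-0.360 → slack +1.691/-1.020; half-tol=0.360, Σhalf²=0.390423
  +F: nom +35.810 → Σnom=36.850; wc +0.150/-0.150 → slack +1.841/-1.170; half-tol=0.150, Σhalf²=0.412923
Nominal = 36.850. Worst-case = [36.850 - 1.170, 36.850 + 1.841] = [35.680, 38.691]. RSS = √0.412923 = 0.643.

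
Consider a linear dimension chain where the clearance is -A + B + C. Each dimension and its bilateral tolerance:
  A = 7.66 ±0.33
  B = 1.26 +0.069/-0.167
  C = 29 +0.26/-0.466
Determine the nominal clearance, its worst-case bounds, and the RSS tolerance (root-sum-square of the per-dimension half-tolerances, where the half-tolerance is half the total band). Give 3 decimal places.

Stack each dimension's contribution:
  -A: nom -7.660 → Σnom=-7.660; wc +0.330/-0.330 → slack +0.330/-0.330; half-tol=0.330, Σhalf²=0.108900
  +B: nom +1.260 → Σnom=-6.400; wc +0.069/-0.167 → slack +0.399/-0.497; half-tol=0.118, Σhalf²=0.122824
  +C: nom +29.000 → Σnom=22.600; wc +0.260/-0.466 → slack +0.659/-0.963; half-tol=0.363, Σhalf²=0.254593
Nominal = 22.600. Worst-case = [22.600 - 0.963, 22.600 + 0.659] = [21.637, 23.259]. RSS = √0.254593 = 0.505.

nominal=22.600 wc=[21.637,23.259] rss=0.505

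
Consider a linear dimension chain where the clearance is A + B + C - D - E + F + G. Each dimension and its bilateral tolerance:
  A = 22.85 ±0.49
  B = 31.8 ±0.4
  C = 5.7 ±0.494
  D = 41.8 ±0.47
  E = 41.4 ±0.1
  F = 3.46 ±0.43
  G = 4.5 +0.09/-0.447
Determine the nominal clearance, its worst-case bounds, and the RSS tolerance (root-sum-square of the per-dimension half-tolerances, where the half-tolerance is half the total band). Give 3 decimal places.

Stack each dimension's contribution:
  +A: nom +22.850 → Σnom=22.850; wc +0.490/-0.490 → slack +0.490/-0.490; half-tol=0.490, Σhalf²=0.240100
  +B: nom +31.800 → Σnom=54.650; wc +0.400/-0.400 → slack +0.890/-0.890; half-tol=0.400, Σhalf²=0.400100
  +C: nom +5.700 → Σnom=60.350; wc +0.494/-0.494 → slack +1.384/-1.384; half-tol=0.494, Σhalf²=0.644136
  -D: nom -41.800 → Σnom=18.550; wc +0.470/-0.470 → slack +1.854/-1.854; half-tol=0.470, Σhalf²=0.865036
  -E: nom -41.400 → Σnom=-22.850; wc +0.100/-0.100 → slack +1.954/-1.954; half-tol=0.100, Σhalf²=0.875036
  +F: nom +3.460 → Σnom=-19.390; wc +0.430/-0.430 → slack +2.384/-2.384; half-tol=0.430, Σhalf²=1.059936
  +G: nom +4.500 → Σnom=-14.890; wc +0.090/-0.447 → slack +2.474/-2.831; half-tol=0.269, Σhalf²=1.132028
Nominal = -14.890. Worst-case = [-14.890 - 2.831, -14.890 + 2.474] = [-17.721, -12.416]. RSS = √1.132028 = 1.064.

nominal=-14.890 wc=[-17.721,-12.416] rss=1.064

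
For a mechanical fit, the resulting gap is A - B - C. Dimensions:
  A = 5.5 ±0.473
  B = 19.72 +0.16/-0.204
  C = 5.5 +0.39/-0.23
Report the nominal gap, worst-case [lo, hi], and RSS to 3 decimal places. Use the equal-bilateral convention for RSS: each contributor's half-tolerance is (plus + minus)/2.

nominal=-19.720 wc=[-20.743,-18.813] rss=0.594

Stack each dimension's contribution:
  +A: nom +5.500 → Σnom=5.500; wc +0.473/-0.473 → slack +0.473/-0.473; half-tol=0.473, Σhalf²=0.223729
  -B: nom -19.720 → Σnom=-14.220; wc +0.204/-0.160 → slack +0.677/-0.633; half-tol=0.182, Σhalf²=0.256853
  -C: nom -5.500 → Σnom=-19.720; wc +0.230/-0.390 → slack +0.907/-1.023; half-tol=0.310, Σhalf²=0.352953
Nominal = -19.720. Worst-case = [-19.720 - 1.023, -19.720 + 0.907] = [-20.743, -18.813]. RSS = √0.352953 = 0.594.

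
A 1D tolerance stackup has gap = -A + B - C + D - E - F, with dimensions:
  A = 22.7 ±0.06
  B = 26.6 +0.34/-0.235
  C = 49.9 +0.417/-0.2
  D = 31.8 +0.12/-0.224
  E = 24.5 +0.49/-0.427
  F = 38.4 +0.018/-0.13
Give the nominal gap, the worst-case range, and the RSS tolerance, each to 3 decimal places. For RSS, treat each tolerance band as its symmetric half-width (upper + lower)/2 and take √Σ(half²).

nominal=-77.100 wc=[-78.544,-75.823] rss=0.653

Stack each dimension's contribution:
  -A: nom -22.700 → Σnom=-22.700; wc +0.060/-0.060 → slack +0.060/-0.060; half-tol=0.060, Σhalf²=0.003600
  +B: nom +26.600 → Σnom=3.900; wc +0.340/-0.235 → slack +0.400/-0.295; half-tol=0.287, Σhalf²=0.086256
  -C: nom -49.900 → Σnom=-46.000; wc +0.200/-0.417 → slack +0.600/-0.712; half-tol=0.308, Σhalf²=0.181428
  +D: nom +31.800 → Σnom=-14.200; wc +0.120/-0.224 → slack +0.720/-0.936; half-tol=0.172, Σhalf²=0.211012
  -E: nom -24.500 → Σnom=-38.700; wc +0.427/-0.490 → slack +1.147/-1.426; half-tol=0.459, Σhalf²=0.421235
  -F: nom -38.400 → Σnom=-77.100; wc +0.130/-0.018 → slack +1.277/-1.444; half-tol=0.074, Σhalf²=0.426711
Nominal = -77.100. Worst-case = [-77.100 - 1.444, -77.100 + 1.277] = [-78.544, -75.823]. RSS = √0.426711 = 0.653.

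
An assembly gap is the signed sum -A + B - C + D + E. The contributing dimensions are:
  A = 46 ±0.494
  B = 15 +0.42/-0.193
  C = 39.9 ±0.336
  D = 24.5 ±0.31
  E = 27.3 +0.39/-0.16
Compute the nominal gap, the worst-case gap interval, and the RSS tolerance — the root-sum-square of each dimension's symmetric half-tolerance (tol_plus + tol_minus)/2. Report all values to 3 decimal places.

nominal=-19.100 wc=[-20.593,-17.150] rss=0.789

Stack each dimension's contribution:
  -A: nom -46.000 → Σnom=-46.000; wc +0.494/-0.494 → slack +0.494/-0.494; half-tol=0.494, Σhalf²=0.244036
  +B: nom +15.000 → Σnom=-31.000; wc +0.420/-0.193 → slack +0.914/-0.687; half-tol=0.306, Σhalf²=0.337978
  -C: nom -39.900 → Σnom=-70.900; wc +0.336/-0.336 → slack +1.250/-1.023; half-tol=0.336, Σhalf²=0.450874
  +D: nom +24.500 → Σnom=-46.400; wc +0.310/-0.310 → slack +1.560/-1.333; half-tol=0.310, Σhalf²=0.546974
  +E: nom +27.300 → Σnom=-19.100; wc +0.390/-0.160 → slack +1.950/-1.493; half-tol=0.275, Σhalf²=0.622599
Nominal = -19.100. Worst-case = [-19.100 - 1.493, -19.100 + 1.950] = [-20.593, -17.150]. RSS = √0.622599 = 0.789.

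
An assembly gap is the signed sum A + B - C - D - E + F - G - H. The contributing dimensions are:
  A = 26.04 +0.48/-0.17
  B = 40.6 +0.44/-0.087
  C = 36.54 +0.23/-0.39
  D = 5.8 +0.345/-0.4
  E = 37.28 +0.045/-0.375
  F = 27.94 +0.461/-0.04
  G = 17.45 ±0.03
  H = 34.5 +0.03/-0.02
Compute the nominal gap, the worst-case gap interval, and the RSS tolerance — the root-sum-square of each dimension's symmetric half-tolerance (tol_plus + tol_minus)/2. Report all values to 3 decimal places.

nominal=-36.990 wc=[-37.967,-34.394] rss=0.720

Stack each dimension's contribution:
  +A: nom +26.040 → Σnom=26.040; wc +0.480/-0.170 → slack +0.480/-0.170; half-tol=0.325, Σhalf²=0.105625
  +B: nom +40.600 → Σnom=66.640; wc +0.440/-0.087 → slack +0.920/-0.257; half-tol=0.264, Σhalf²=0.175057
  -C: nom -36.540 → Σnom=30.100; wc +0.390/-0.230 → slack +1.310/-0.487; half-tol=0.310, Σhalf²=0.271157
  -D: nom -5.800 → Σnom=24.300; wc +0.400/-0.345 → slack +1.710/-0.832; half-tol=0.372, Σhalf²=0.409914
  -E: nom -37.280 → Σnom=-12.980; wc +0.375/-0.045 → slack +2.085/-0.877; half-tol=0.210, Σhalf²=0.454014
  +F: nom +27.940 → Σnom=14.960; wc +0.461/-0.040 → slack +2.546/-0.917; half-tol=0.251, Σhalf²=0.516764
  -G: nom -17.450 → Σnom=-2.490; wc +0.030/-0.030 → slack +2.576/-0.947; half-tol=0.030, Σhalf²=0.517664
  -H: nom -34.500 → Σnom=-36.990; wc +0.020/-0.030 → slack +2.596/-0.977; half-tol=0.025, Σhalf²=0.518289
Nominal = -36.990. Worst-case = [-36.990 - 0.977, -36.990 + 2.596] = [-37.967, -34.394]. RSS = √0.518289 = 0.720.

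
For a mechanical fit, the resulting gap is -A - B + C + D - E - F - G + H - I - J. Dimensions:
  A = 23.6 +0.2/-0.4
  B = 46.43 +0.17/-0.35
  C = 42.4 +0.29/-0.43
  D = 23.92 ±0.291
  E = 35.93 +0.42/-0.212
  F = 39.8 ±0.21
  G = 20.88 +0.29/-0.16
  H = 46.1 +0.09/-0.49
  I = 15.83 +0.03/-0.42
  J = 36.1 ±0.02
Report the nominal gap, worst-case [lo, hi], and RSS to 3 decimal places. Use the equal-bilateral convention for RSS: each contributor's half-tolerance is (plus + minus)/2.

nominal=-106.150 wc=[-108.701,-103.707] rss=0.838

Stack each dimension's contribution:
  -A: nom -23.600 → Σnom=-23.600; wc +0.400/-0.200 → slack +0.400/-0.200; half-tol=0.300, Σhalf²=0.090000
  -B: nom -46.430 → Σnom=-70.030; wc +0.350/-0.170 → slack +0.750/-0.370; half-tol=0.260, Σhalf²=0.157600
  +C: nom +42.400 → Σnom=-27.630; wc +0.290/-0.430 → slack +1.040/-0.800; half-tol=0.360, Σhalf²=0.287200
  +D: nom +23.920 → Σnom=-3.710; wc +0.291/-0.291 → slack +1.331/-1.091; half-tol=0.291, Σhalf²=0.371881
  -E: nom -35.930 → Σnom=-39.640; wc +0.212/-0.420 → slack +1.543/-1.511; half-tol=0.316, Σhalf²=0.471737
  -F: nom -39.800 → Σnom=-79.440; wc +0.210/-0.210 → slack +1.753/-1.721; half-tol=0.210, Σhalf²=0.515837
  -G: nom -20.880 → Σnom=-100.320; wc +0.160/-0.290 → slack +1.913/-2.011; half-tol=0.225, Σhalf²=0.566462
  +H: nom +46.100 → Σnom=-54.220; wc +0.090/-0.490 → slack +2.003/-2.501; half-tol=0.290, Σhalf²=0.650562
  -I: nom -15.830 → Σnom=-70.050; wc +0.420/-0.030 → slack +2.423/-2.531; half-tol=0.225, Σhalf²=0.701187
  -J: nom -36.100 → Σnom=-106.150; wc +0.020/-0.020 → slack +2.443/-2.551; half-tol=0.020, Σhalf²=0.701587
Nominal = -106.150. Worst-case = [-106.150 - 2.551, -106.150 + 2.443] = [-108.701, -103.707]. RSS = √0.701587 = 0.838.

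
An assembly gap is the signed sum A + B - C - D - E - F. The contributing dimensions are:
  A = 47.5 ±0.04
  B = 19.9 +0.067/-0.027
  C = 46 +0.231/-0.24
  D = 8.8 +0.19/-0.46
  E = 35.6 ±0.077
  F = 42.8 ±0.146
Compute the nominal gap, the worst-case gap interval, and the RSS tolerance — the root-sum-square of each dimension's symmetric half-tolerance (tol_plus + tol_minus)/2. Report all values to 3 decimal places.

nominal=-65.800 wc=[-66.511,-64.770] rss=0.438

Stack each dimension's contribution:
  +A: nom +47.500 → Σnom=47.500; wc +0.040/-0.040 → slack +0.040/-0.040; half-tol=0.040, Σhalf²=0.001600
  +B: nom +19.900 → Σnom=67.400; wc +0.067/-0.027 → slack +0.107/-0.067; half-tol=0.047, Σhalf²=0.003809
  -C: nom -46.000 → Σnom=21.400; wc +0.240/-0.231 → slack +0.347/-0.298; half-tol=0.235, Σhalf²=0.059269
  -D: nom -8.800 → Σnom=12.600; wc +0.460/-0.190 → slack +0.807/-0.488; half-tol=0.325, Σhalf²=0.164894
  -E: nom -35.600 → Σnom=-23.000; wc +0.077/-0.077 → slack +0.884/-0.565; half-tol=0.077, Σhalf²=0.170823
  -F: nom -42.800 → Σnom=-65.800; wc +0.146/-0.146 → slack +1.030/-0.711; half-tol=0.146, Σhalf²=0.192139
Nominal = -65.800. Worst-case = [-65.800 - 0.711, -65.800 + 1.030] = [-66.511, -64.770]. RSS = √0.192139 = 0.438.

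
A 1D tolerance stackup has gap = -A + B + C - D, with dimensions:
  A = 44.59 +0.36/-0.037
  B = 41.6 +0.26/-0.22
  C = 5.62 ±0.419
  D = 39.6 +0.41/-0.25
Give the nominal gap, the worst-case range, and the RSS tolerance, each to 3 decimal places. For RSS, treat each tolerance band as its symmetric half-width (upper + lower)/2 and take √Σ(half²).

Stack each dimension's contribution:
  -A: nom -44.590 → Σnom=-44.590; wc +0.037/-0.360 → slack +0.037/-0.360; half-tol=0.198, Σhalf²=0.039402
  +B: nom +41.600 → Σnom=-2.990; wc +0.260/-0.220 → slack +0.297/-0.580; half-tol=0.240, Σhalf²=0.097002
  +C: nom +5.620 → Σnom=2.630; wc +0.419/-0.419 → slack +0.716/-0.999; half-tol=0.419, Σhalf²=0.272563
  -D: nom -39.600 → Σnom=-36.970; wc +0.250/-0.410 → slack +0.966/-1.409; half-tol=0.330, Σhalf²=0.381463
Nominal = -36.970. Worst-case = [-36.970 - 1.409, -36.970 + 0.966] = [-38.379, -36.004]. RSS = √0.381463 = 0.618.

nominal=-36.970 wc=[-38.379,-36.004] rss=0.618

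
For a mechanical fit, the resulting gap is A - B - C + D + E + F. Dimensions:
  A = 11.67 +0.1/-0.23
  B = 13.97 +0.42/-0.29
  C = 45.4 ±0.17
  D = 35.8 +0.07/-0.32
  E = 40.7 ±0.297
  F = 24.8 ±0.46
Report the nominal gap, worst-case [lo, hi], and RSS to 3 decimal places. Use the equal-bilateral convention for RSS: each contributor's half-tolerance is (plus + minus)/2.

Stack each dimension's contribution:
  +A: nom +11.670 → Σnom=11.670; wc +0.100/-0.230 → slack +0.100/-0.230; half-tol=0.165, Σhalf²=0.027225
  -B: nom -13.970 → Σnom=-2.300; wc +0.290/-0.420 → slack +0.390/-0.650; half-tol=0.355, Σhalf²=0.153250
  -C: nom -45.400 → Σnom=-47.700; wc +0.170/-0.170 → slack +0.560/-0.820; half-tol=0.170, Σhalf²=0.182150
  +D: nom +35.800 → Σnom=-11.900; wc +0.070/-0.320 → slack +0.630/-1.140; half-tol=0.195, Σhalf²=0.220175
  +E: nom +40.700 → Σnom=28.800; wc +0.297/-0.297 → slack +0.927/-1.437; half-tol=0.297, Σhalf²=0.308384
  +F: nom +24.800 → Σnom=53.600; wc +0.460/-0.460 → slack +1.387/-1.897; half-tol=0.460, Σhalf²=0.519984
Nominal = 53.600. Worst-case = [53.600 - 1.897, 53.600 + 1.387] = [51.703, 54.987]. RSS = √0.519984 = 0.721.

nominal=53.600 wc=[51.703,54.987] rss=0.721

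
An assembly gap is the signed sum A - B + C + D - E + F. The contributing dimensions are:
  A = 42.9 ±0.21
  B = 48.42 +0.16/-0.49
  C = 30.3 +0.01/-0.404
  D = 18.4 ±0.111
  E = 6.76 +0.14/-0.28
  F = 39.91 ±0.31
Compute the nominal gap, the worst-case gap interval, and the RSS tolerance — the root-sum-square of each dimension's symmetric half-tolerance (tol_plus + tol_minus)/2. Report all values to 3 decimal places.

Stack each dimension's contribution:
  +A: nom +42.900 → Σnom=42.900; wc +0.210/-0.210 → slack +0.210/-0.210; half-tol=0.210, Σhalf²=0.044100
  -B: nom -48.420 → Σnom=-5.520; wc +0.490/-0.160 → slack +0.700/-0.370; half-tol=0.325, Σhalf²=0.149725
  +C: nom +30.300 → Σnom=24.780; wc +0.010/-0.404 → slack +0.710/-0.774; half-tol=0.207, Σhalf²=0.192574
  +D: nom +18.400 → Σnom=43.180; wc +0.111/-0.111 → slack +0.821/-0.885; half-tol=0.111, Σhalf²=0.204895
  -E: nom -6.760 → Σnom=36.420; wc +0.280/-0.140 → slack +1.101/-1.025; half-tol=0.210, Σhalf²=0.248995
  +F: nom +39.910 → Σnom=76.330; wc +0.310/-0.310 → slack +1.411/-1.335; half-tol=0.310, Σhalf²=0.345095
Nominal = 76.330. Worst-case = [76.330 - 1.335, 76.330 + 1.411] = [74.995, 77.741]. RSS = √0.345095 = 0.587.

nominal=76.330 wc=[74.995,77.741] rss=0.587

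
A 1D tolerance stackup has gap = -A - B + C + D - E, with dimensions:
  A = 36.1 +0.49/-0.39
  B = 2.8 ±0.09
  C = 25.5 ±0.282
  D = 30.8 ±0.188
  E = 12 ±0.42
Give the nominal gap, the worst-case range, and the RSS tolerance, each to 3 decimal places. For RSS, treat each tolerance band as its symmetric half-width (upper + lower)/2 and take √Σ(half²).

nominal=5.400 wc=[3.930,6.770] rss=0.702

Stack each dimension's contribution:
  -A: nom -36.100 → Σnom=-36.100; wc +0.390/-0.490 → slack +0.390/-0.490; half-tol=0.440, Σhalf²=0.193600
  -B: nom -2.800 → Σnom=-38.900; wc +0.090/-0.090 → slack +0.480/-0.580; half-tol=0.090, Σhalf²=0.201700
  +C: nom +25.500 → Σnom=-13.400; wc +0.282/-0.282 → slack +0.762/-0.862; half-tol=0.282, Σhalf²=0.281224
  +D: nom +30.800 → Σnom=17.400; wc +0.188/-0.188 → slack +0.950/-1.050; half-tol=0.188, Σhalf²=0.316568
  -E: nom -12.000 → Σnom=5.400; wc +0.420/-0.420 → slack +1.370/-1.470; half-tol=0.420, Σhalf²=0.492968
Nominal = 5.400. Worst-case = [5.400 - 1.470, 5.400 + 1.370] = [3.930, 6.770]. RSS = √0.492968 = 0.702.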